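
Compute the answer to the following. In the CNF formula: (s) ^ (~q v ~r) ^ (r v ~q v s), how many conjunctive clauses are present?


A CNF formula is a conjunction of clauses.
Clauses are separated by ^.
Counting the conjuncts: 3 clauses.

3


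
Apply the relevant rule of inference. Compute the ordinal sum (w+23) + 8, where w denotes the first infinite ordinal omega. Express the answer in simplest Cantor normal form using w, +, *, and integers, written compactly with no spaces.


Compute (w+23) + 8.
Ordinal + is associative but NOT commutative; for finite n>0, n + w = w but w + n stays w+n.
By associativity: (w+23) + 8 = w + (23+8) = w+31.
Result = w+31

w+31


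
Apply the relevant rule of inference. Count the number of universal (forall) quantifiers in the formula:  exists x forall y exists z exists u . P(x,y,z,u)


Quantifier prefix: exists x forall y exists z exists u
Mark each quantifier type:
  E U E E
Universal count = 1, Existential count = 3
Asked for universal (forall) quantifiers: 1

1


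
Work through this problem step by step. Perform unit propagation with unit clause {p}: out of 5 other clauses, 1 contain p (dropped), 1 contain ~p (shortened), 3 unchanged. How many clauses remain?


Satisfied (removed): 1
Shortened (remain): 1
Unchanged (remain): 3
Remaining = 1 + 3 = 4

4


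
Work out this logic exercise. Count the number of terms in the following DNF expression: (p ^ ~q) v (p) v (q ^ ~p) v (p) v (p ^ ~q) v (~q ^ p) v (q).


A DNF formula is a disjunction of terms (conjunctions).
Terms are separated by v.
Counting the disjuncts: 7 terms.

7


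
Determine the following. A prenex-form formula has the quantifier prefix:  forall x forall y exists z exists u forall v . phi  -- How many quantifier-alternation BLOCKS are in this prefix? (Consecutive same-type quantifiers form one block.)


Quantifier-type sequence: A A E E A  (A=forall, E=exists)
Group into maximal same-type runs:
  Ax2 | Ex2 | Ax1
Number of blocks = 3

3


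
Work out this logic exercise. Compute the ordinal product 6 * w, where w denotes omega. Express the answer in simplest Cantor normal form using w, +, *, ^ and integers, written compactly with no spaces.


Compute 6 * w.
Ordinal * is associative and left-distributive over +, but NOT commutative; for finite n>1, n*w = w but w*n stays w*n.
For finite n>0, n * w = sup{n*k : k<w} = w. So 6 * w = w.
Result = w

w


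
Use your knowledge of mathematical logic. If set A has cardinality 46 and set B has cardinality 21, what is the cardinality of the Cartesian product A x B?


The Cartesian product A x B contains all ordered pairs (a, b).
|A x B| = |A| * |B| = 46 * 21 = 966

966


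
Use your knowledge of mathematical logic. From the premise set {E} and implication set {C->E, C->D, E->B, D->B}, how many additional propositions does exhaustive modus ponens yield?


Initial facts: {E}
Apply modus ponens to closure:
  E and E->B  =>  B
Final known: {B, E}
New propositions: {B}
Count = 1

1


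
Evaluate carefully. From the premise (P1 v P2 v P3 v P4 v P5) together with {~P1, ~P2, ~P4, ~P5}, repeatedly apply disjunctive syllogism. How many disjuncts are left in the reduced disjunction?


Original disjuncts (5): P1, P2, P3, P4, P5
Negated (eliminate): ~P1, ~P2, ~P4, ~P5
Remaining disjuncts: P3
Count = 5 - 4 = 1

1


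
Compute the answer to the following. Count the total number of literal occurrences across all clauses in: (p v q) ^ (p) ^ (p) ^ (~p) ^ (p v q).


Counting literals in each clause:
Clause 1: 2 literal(s)
Clause 2: 1 literal(s)
Clause 3: 1 literal(s)
Clause 4: 1 literal(s)
Clause 5: 2 literal(s)
Total = 7

7


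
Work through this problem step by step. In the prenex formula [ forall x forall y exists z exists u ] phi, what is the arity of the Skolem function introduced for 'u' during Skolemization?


Quantifier prefix: forall x forall y exists z exists u
'u' is existentially quantified at position 4.
Universal variables preceding it: x, y
Skolem function arity = 2

2


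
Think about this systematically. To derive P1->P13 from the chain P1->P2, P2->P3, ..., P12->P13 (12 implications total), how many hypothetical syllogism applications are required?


With 12 implications in a chain connecting 13 propositions:
P1->P2, P2->P3, ..., P12->P13
Steps needed = (number of implications) - 1 = 12 - 1 = 11

11


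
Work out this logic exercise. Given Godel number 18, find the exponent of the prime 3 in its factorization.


Factorize 18 by dividing by 3 repeatedly.
Division steps: 3 divides 18 exactly 2 time(s).
Exponent of 3 = 2

2


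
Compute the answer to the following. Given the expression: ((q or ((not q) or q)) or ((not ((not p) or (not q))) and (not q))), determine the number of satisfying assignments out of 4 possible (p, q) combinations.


Check all 4 assignments:
p=0, q=0: 1
p=0, q=1: 1
p=1, q=0: 1
p=1, q=1: 1
Count of True = 4

4


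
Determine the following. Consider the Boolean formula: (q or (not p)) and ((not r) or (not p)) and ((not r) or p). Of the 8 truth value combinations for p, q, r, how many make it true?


Evaluate all 8 assignments for p, q, r:
p=0, q=0, r=0: 1
p=0, q=0, r=1: 0
p=0, q=1, r=0: 1
p=0, q=1, r=1: 0
p=1, q=0, r=0: 0
p=1, q=0, r=1: 0
p=1, q=1, r=0: 1
p=1, q=1, r=1: 0
Satisfying count = 3

3


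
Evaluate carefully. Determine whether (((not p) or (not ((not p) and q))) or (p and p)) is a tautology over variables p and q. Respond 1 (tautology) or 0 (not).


Check all 4 assignments:
p=0, q=0: 1
p=0, q=1: 1
p=1, q=0: 1
p=1, q=1: 1
Satisfying count = 4/4.
Tautology iff count = 4: yes.

1


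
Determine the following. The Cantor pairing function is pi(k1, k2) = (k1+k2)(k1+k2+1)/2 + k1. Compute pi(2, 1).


k1 + k2 = 3
(k1+k2)(k1+k2+1)/2 = 3 * 4 / 2 = 6
pi = 6 + 2 = 8

8


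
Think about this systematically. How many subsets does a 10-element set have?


The power set of a set with n elements has 2^n elements.
|P(S)| = 2^10 = 1024

1024


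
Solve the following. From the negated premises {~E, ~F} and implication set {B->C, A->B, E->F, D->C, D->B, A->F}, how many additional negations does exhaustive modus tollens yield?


Initial negated facts: {~E, ~F}
Apply modus tollens to closure:
  ~F and A->F  =>  ~A
Final negated: {~A, ~E, ~F}
New negations: {~A}
Count = 1

1


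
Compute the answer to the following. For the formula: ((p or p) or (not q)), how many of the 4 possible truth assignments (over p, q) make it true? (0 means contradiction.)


Check all 4 assignments:
p=0, q=0: 1
p=0, q=1: 0
p=1, q=0: 1
p=1, q=1: 1
Count of True = 3

3


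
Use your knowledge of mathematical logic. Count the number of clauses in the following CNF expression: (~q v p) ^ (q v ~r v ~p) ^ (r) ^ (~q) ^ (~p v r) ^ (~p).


A CNF formula is a conjunction of clauses.
Clauses are separated by ^.
Counting the conjuncts: 6 clauses.

6


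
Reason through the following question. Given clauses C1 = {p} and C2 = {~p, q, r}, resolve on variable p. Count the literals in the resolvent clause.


Remove p from C1 and ~p from C2.
C1 remainder: {}
C2 remainder: {q, r}
Union (resolvent): {q, r}
Resolvent has 2 literal(s).

2


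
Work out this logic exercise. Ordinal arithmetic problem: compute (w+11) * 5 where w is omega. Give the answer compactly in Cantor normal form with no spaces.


Compute (w+11) * 5.
Ordinal * is associative and left-distributive over +, but NOT commutative; for finite n>1, n*w = w but w*n stays w*n.
(w+11) * 5 = (w+11) repeated 5 times. Each intermediate +11 is absorbed by the following w; only the last survives: w*5+11.
Result = w*5+11

w*5+11


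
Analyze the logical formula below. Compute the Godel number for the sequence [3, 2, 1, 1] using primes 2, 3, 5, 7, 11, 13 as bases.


Encode each element as an exponent of the corresponding prime:
  2^3 = 8
  3^2 = 9
  5^1 = 5
  7^1 = 7
Product = 8 * 9 * 5 * 7 = 2520

2520


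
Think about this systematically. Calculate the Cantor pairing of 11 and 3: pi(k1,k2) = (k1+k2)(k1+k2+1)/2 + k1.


k1 + k2 = 14
(k1+k2)(k1+k2+1)/2 = 14 * 15 / 2 = 105
pi = 105 + 11 = 116

116


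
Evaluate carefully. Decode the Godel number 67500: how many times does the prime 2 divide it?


Factorize 67500 by dividing by 2 repeatedly.
Division steps: 2 divides 67500 exactly 2 time(s).
Exponent of 2 = 2

2


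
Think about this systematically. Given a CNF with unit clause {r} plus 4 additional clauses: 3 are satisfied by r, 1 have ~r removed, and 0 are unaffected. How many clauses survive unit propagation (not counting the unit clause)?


Satisfied (removed): 3
Shortened (remain): 1
Unchanged (remain): 0
Remaining = 1 + 0 = 1

1


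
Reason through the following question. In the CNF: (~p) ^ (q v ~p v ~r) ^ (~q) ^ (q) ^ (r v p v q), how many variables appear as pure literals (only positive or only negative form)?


Check each variable for pure literal status:
p: mixed (not pure)
q: mixed (not pure)
r: mixed (not pure)
Pure literal count = 0

0


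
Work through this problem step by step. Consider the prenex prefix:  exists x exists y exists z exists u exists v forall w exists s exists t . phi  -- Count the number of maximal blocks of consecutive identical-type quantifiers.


Quantifier-type sequence: E E E E E A E E  (A=forall, E=exists)
Group into maximal same-type runs:
  Ex5 | Ax1 | Ex2
Number of blocks = 3

3


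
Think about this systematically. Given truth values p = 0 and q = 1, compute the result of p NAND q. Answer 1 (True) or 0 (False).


p = 0, q = 1
Operation: p NAND q
Evaluate: 0 NAND 1 = 1

1


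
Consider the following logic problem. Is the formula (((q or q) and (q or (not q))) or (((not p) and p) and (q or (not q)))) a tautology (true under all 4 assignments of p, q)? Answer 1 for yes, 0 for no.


Check all 4 assignments:
p=0, q=0: 0
p=0, q=1: 1
p=1, q=0: 0
p=1, q=1: 1
Satisfying count = 2/4.
Tautology iff count = 4: no.

0


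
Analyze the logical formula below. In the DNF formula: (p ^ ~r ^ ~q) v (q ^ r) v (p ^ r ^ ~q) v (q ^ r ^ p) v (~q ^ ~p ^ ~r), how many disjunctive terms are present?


A DNF formula is a disjunction of terms (conjunctions).
Terms are separated by v.
Counting the disjuncts: 5 terms.

5


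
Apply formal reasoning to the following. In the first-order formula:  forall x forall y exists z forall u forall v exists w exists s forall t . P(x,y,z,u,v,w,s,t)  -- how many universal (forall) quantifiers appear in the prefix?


Quantifier prefix: forall x forall y exists z forall u forall v exists w exists s forall t
Mark each quantifier type:
  U U E U U E E U
Universal count = 5, Existential count = 3
Asked for universal (forall) quantifiers: 5

5


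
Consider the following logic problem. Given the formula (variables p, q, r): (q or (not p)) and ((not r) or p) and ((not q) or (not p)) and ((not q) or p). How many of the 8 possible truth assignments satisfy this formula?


Evaluate all 8 assignments for p, q, r:
p=0, q=0, r=0: 1
p=0, q=0, r=1: 0
p=0, q=1, r=0: 0
p=0, q=1, r=1: 0
p=1, q=0, r=0: 0
p=1, q=0, r=1: 0
p=1, q=1, r=0: 0
p=1, q=1, r=1: 0
Satisfying count = 1

1


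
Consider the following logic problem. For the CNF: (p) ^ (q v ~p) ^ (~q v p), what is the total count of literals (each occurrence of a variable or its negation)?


Counting literals in each clause:
Clause 1: 1 literal(s)
Clause 2: 2 literal(s)
Clause 3: 2 literal(s)
Total = 5

5


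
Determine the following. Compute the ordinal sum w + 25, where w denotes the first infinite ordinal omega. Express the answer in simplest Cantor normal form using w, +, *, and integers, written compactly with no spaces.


Compute w + 25.
Ordinal + is associative but NOT commutative; for finite n>0, n + w = w but w + n stays w+n.
w + 25 is already in normal form (a successor ordinal beyond w).
Result = w+25

w+25


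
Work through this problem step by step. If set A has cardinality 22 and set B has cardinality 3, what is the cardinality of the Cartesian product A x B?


The Cartesian product A x B contains all ordered pairs (a, b).
|A x B| = |A| * |B| = 22 * 3 = 66

66


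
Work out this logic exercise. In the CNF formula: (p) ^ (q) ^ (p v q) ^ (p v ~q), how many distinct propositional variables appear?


Identify each variable that appears in the formula.
Variables found: p, q
Count = 2

2


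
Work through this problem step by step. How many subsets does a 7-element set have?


The power set of a set with n elements has 2^n elements.
|P(S)| = 2^7 = 128

128


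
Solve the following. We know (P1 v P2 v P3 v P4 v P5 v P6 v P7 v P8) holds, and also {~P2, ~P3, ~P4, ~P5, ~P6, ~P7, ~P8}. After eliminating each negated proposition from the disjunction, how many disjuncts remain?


Original disjuncts (8): P1, P2, P3, P4, P5, P6, P7, P8
Negated (eliminate): ~P2, ~P3, ~P4, ~P5, ~P6, ~P7, ~P8
Remaining disjuncts: P1
Count = 8 - 7 = 1

1


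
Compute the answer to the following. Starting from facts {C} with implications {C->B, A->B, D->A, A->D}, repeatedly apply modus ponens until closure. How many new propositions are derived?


Initial facts: {C}
Apply modus ponens to closure:
  C and C->B  =>  B
Final known: {B, C}
New propositions: {B}
Count = 1

1


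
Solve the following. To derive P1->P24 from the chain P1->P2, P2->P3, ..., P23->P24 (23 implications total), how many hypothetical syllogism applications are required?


With 23 implications in a chain connecting 24 propositions:
P1->P2, P2->P3, ..., P23->P24
Steps needed = (number of implications) - 1 = 23 - 1 = 22

22


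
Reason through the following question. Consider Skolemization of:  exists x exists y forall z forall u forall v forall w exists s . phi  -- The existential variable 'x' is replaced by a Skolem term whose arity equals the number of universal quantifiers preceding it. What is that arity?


Quantifier prefix: exists x exists y forall z forall u forall v forall w exists s
'x' is existentially quantified at position 1.
No universal quantifiers precede it.
Skolem function arity = 0 (a Skolem constant)

0


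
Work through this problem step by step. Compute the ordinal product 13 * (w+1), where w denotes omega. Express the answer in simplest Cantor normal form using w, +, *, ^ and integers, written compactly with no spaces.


Compute 13 * (w+1).
Ordinal * is associative and left-distributive over +, but NOT commutative; for finite n>1, n*w = w but w*n stays w*n.
By left-distributivity: 13 * (w+1) = 13*w + 13*1 = w + 13 = w+13.
Result = w+13

w+13


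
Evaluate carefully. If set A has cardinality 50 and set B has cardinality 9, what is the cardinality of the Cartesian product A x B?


The Cartesian product A x B contains all ordered pairs (a, b).
|A x B| = |A| * |B| = 50 * 9 = 450

450


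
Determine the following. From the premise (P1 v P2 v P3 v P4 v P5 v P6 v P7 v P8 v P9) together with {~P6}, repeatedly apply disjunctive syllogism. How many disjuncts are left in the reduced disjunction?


Original disjuncts (9): P1, P2, P3, P4, P5, P6, P7, P8, P9
Negated (eliminate): ~P6
Remaining disjuncts: P1, P2, P3, P4, P5, P7, P8, P9
Count = 9 - 1 = 8

8


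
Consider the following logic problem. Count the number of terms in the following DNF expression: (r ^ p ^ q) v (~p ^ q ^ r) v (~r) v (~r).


A DNF formula is a disjunction of terms (conjunctions).
Terms are separated by v.
Counting the disjuncts: 4 terms.

4


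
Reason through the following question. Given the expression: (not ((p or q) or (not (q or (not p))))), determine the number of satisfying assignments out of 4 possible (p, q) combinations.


Check all 4 assignments:
p=0, q=0: 1
p=0, q=1: 0
p=1, q=0: 0
p=1, q=1: 0
Count of True = 1

1


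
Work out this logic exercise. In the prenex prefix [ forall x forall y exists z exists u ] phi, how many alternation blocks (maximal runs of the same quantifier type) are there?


Quantifier-type sequence: A A E E  (A=forall, E=exists)
Group into maximal same-type runs:
  Ax2 | Ex2
Number of blocks = 2

2


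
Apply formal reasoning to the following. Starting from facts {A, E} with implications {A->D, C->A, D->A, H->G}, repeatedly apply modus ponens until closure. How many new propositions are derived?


Initial facts: {A, E}
Apply modus ponens to closure:
  A and A->D  =>  D
Final known: {A, D, E}
New propositions: {D}
Count = 1

1


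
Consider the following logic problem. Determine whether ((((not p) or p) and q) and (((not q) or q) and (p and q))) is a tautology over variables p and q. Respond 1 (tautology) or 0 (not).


Check all 4 assignments:
p=0, q=0: 0
p=0, q=1: 0
p=1, q=0: 0
p=1, q=1: 1
Satisfying count = 1/4.
Tautology iff count = 4: no.

0


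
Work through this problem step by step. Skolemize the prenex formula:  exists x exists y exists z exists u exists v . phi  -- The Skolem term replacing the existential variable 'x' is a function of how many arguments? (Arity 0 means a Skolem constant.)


Quantifier prefix: exists x exists y exists z exists u exists v
'x' is existentially quantified at position 1.
No universal quantifiers precede it.
Skolem function arity = 0 (a Skolem constant)

0


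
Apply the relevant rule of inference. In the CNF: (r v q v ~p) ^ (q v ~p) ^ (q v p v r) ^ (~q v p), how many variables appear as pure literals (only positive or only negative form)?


Check each variable for pure literal status:
p: mixed (not pure)
q: mixed (not pure)
r: pure positive
Pure literal count = 1

1


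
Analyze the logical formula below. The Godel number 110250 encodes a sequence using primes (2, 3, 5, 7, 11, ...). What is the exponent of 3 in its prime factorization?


Factorize 110250 by dividing by 3 repeatedly.
Division steps: 3 divides 110250 exactly 2 time(s).
Exponent of 3 = 2

2


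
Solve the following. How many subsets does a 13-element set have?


The power set of a set with n elements has 2^n elements.
|P(S)| = 2^13 = 8192

8192


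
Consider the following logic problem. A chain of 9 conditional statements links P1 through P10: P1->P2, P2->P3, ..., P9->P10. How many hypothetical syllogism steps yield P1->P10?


With 9 implications in a chain connecting 10 propositions:
P1->P2, P2->P3, ..., P9->P10
Steps needed = (number of implications) - 1 = 9 - 1 = 8

8


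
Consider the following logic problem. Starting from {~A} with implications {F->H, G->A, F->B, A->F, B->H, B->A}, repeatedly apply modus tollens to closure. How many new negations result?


Initial negated facts: {~A}
Apply modus tollens to closure:
  ~A and G->A  =>  ~G
  ~A and B->A  =>  ~B
  ~B and F->B  =>  ~F
Final negated: {~A, ~B, ~F, ~G}
New negations: {~B, ~F, ~G}
Count = 3

3


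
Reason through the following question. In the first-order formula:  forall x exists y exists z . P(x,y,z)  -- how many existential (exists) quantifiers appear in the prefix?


Quantifier prefix: forall x exists y exists z
Mark each quantifier type:
  U E E
Universal count = 1, Existential count = 2
Asked for existential (exists) quantifiers: 2

2


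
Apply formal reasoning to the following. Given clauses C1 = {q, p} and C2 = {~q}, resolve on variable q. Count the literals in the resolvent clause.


Remove q from C1 and ~q from C2.
C1 remainder: {p}
C2 remainder: {}
Union (resolvent): {p}
Resolvent has 1 literal(s).

1


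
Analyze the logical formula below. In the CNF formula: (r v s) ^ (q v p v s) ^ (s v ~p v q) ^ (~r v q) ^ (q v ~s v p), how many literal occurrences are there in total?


Counting literals in each clause:
Clause 1: 2 literal(s)
Clause 2: 3 literal(s)
Clause 3: 3 literal(s)
Clause 4: 2 literal(s)
Clause 5: 3 literal(s)
Total = 13

13


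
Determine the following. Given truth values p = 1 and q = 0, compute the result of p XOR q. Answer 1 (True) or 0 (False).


p = 1, q = 0
Operation: p XOR q
Evaluate: 1 XOR 0 = 1

1


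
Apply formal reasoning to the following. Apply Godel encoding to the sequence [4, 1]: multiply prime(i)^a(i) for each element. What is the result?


Encode each element as an exponent of the corresponding prime:
  2^4 = 16
  3^1 = 3
Product = 16 * 3 = 48

48


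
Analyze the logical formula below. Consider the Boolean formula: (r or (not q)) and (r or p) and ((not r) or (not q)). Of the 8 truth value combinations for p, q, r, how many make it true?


Evaluate all 8 assignments for p, q, r:
p=0, q=0, r=0: 0
p=0, q=0, r=1: 1
p=0, q=1, r=0: 0
p=0, q=1, r=1: 0
p=1, q=0, r=0: 1
p=1, q=0, r=1: 1
p=1, q=1, r=0: 0
p=1, q=1, r=1: 0
Satisfying count = 3

3


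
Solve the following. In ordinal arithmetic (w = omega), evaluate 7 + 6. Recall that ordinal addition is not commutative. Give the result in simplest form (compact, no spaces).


Compute 7 + 6.
Ordinal + is associative but NOT commutative; for finite n>0, n + w = w but w + n stays w+n.
Both operands finite; ordinal + agrees with natural +: 7 + 6 = 13.
Result = 13

13


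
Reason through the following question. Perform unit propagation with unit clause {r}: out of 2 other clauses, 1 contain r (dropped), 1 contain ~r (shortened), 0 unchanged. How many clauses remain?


Satisfied (removed): 1
Shortened (remain): 1
Unchanged (remain): 0
Remaining = 1 + 0 = 1

1


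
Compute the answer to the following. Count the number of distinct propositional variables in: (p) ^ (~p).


Identify each variable that appears in the formula.
Variables found: p
Count = 1

1


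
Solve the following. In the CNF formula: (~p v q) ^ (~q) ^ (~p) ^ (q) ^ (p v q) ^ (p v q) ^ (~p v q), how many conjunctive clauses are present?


A CNF formula is a conjunction of clauses.
Clauses are separated by ^.
Counting the conjuncts: 7 clauses.

7


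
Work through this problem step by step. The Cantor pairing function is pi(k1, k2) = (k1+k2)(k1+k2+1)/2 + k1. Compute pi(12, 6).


k1 + k2 = 18
(k1+k2)(k1+k2+1)/2 = 18 * 19 / 2 = 171
pi = 171 + 12 = 183

183


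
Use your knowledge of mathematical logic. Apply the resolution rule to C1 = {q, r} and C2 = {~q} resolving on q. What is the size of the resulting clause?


Remove q from C1 and ~q from C2.
C1 remainder: {r}
C2 remainder: {}
Union (resolvent): {r}
Resolvent has 1 literal(s).

1


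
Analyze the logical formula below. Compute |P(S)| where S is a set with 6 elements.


The power set of a set with n elements has 2^n elements.
|P(S)| = 2^6 = 64

64


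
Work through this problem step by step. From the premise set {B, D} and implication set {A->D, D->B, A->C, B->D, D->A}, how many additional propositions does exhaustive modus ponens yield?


Initial facts: {B, D}
Apply modus ponens to closure:
  D and D->A  =>  A
  A and A->C  =>  C
Final known: {A, B, C, D}
New propositions: {A, C}
Count = 2

2


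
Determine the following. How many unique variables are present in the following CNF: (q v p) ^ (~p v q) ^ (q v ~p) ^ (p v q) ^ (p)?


Identify each variable that appears in the formula.
Variables found: p, q
Count = 2

2


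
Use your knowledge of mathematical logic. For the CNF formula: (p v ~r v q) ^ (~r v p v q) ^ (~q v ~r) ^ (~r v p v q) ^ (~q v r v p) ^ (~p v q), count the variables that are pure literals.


Check each variable for pure literal status:
p: mixed (not pure)
q: mixed (not pure)
r: mixed (not pure)
Pure literal count = 0

0


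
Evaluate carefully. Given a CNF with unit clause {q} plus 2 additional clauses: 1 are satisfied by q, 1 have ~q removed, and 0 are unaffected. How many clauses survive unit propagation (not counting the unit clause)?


Satisfied (removed): 1
Shortened (remain): 1
Unchanged (remain): 0
Remaining = 1 + 0 = 1

1


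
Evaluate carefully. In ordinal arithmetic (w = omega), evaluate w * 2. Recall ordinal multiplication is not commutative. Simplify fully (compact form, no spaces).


Compute w * 2.
Ordinal * is associative and left-distributive over +, but NOT commutative; for finite n>1, n*w = w but w*n stays w*n.
w * 2 means 2 copies of w concatenated: w*2.
Result = w*2

w*2


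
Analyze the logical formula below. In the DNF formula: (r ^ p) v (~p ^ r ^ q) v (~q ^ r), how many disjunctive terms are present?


A DNF formula is a disjunction of terms (conjunctions).
Terms are separated by v.
Counting the disjuncts: 3 terms.

3


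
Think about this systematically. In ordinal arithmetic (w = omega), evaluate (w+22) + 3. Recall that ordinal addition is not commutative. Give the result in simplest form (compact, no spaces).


Compute (w+22) + 3.
Ordinal + is associative but NOT commutative; for finite n>0, n + w = w but w + n stays w+n.
By associativity: (w+22) + 3 = w + (22+3) = w+25.
Result = w+25

w+25


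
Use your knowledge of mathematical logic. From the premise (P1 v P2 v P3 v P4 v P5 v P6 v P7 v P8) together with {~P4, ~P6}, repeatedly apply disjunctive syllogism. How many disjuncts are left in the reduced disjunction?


Original disjuncts (8): P1, P2, P3, P4, P5, P6, P7, P8
Negated (eliminate): ~P4, ~P6
Remaining disjuncts: P1, P2, P3, P5, P7, P8
Count = 8 - 2 = 6

6


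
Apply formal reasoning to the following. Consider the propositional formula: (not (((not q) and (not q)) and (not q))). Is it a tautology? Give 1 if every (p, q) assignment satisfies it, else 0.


Check all 4 assignments:
p=0, q=0: 0
p=0, q=1: 1
p=1, q=0: 0
p=1, q=1: 1
Satisfying count = 2/4.
Tautology iff count = 4: no.

0


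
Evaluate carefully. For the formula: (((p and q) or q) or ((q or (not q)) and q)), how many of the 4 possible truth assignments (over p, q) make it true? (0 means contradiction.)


Check all 4 assignments:
p=0, q=0: 0
p=0, q=1: 1
p=1, q=0: 0
p=1, q=1: 1
Count of True = 2

2


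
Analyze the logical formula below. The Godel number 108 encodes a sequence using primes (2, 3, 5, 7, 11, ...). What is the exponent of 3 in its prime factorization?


Factorize 108 by dividing by 3 repeatedly.
Division steps: 3 divides 108 exactly 3 time(s).
Exponent of 3 = 3

3


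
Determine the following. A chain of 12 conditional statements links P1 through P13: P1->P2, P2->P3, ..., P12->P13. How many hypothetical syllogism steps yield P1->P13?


With 12 implications in a chain connecting 13 propositions:
P1->P2, P2->P3, ..., P12->P13
Steps needed = (number of implications) - 1 = 12 - 1 = 11

11


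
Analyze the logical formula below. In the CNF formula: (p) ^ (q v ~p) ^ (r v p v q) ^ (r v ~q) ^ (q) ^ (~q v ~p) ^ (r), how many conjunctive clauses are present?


A CNF formula is a conjunction of clauses.
Clauses are separated by ^.
Counting the conjuncts: 7 clauses.

7


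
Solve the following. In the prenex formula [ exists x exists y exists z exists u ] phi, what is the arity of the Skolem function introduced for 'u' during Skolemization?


Quantifier prefix: exists x exists y exists z exists u
'u' is existentially quantified at position 4.
No universal quantifiers precede it.
Skolem function arity = 0 (a Skolem constant)

0


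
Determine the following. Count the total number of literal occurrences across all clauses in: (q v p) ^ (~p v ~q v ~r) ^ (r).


Counting literals in each clause:
Clause 1: 2 literal(s)
Clause 2: 3 literal(s)
Clause 3: 1 literal(s)
Total = 6

6


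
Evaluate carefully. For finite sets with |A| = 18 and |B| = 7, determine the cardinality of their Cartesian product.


The Cartesian product A x B contains all ordered pairs (a, b).
|A x B| = |A| * |B| = 18 * 7 = 126

126


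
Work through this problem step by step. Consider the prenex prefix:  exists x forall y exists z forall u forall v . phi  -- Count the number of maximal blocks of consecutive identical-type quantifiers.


Quantifier-type sequence: E A E A A  (A=forall, E=exists)
Group into maximal same-type runs:
  Ex1 | Ax1 | Ex1 | Ax2
Number of blocks = 4

4


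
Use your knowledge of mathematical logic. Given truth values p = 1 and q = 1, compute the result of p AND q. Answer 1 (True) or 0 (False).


p = 1, q = 1
Operation: p AND q
Evaluate: 1 AND 1 = 1

1


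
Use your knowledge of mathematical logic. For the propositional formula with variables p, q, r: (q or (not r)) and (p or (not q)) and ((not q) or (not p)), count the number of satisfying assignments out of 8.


Evaluate all 8 assignments for p, q, r:
p=0, q=0, r=0: 1
p=0, q=0, r=1: 0
p=0, q=1, r=0: 0
p=0, q=1, r=1: 0
p=1, q=0, r=0: 1
p=1, q=0, r=1: 0
p=1, q=1, r=0: 0
p=1, q=1, r=1: 0
Satisfying count = 2

2


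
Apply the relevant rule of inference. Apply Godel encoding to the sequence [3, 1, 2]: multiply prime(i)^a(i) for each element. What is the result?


Encode each element as an exponent of the corresponding prime:
  2^3 = 8
  3^1 = 3
  5^2 = 25
Product = 8 * 3 * 25 = 600

600


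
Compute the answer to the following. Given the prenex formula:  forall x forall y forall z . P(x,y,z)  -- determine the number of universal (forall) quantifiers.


Quantifier prefix: forall x forall y forall z
Mark each quantifier type:
  U U U
Universal count = 3, Existential count = 0
Asked for universal (forall) quantifiers: 3

3


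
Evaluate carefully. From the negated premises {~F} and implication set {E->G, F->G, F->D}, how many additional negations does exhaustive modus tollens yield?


Initial negated facts: {~F}
Apply modus tollens to closure:
  (no implication fires)
Final negated: {~F}
New negations: {(none)}
Count = 0

0


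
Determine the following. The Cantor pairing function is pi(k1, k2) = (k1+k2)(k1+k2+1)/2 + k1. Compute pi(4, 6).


k1 + k2 = 10
(k1+k2)(k1+k2+1)/2 = 10 * 11 / 2 = 55
pi = 55 + 4 = 59

59


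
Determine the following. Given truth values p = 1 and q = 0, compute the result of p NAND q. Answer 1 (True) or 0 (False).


p = 1, q = 0
Operation: p NAND q
Evaluate: 1 NAND 0 = 1

1


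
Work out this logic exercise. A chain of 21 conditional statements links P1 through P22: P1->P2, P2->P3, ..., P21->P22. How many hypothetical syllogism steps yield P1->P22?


With 21 implications in a chain connecting 22 propositions:
P1->P2, P2->P3, ..., P21->P22
Steps needed = (number of implications) - 1 = 21 - 1 = 20

20


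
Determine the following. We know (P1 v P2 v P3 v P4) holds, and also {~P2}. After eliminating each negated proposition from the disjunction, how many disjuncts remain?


Original disjuncts (4): P1, P2, P3, P4
Negated (eliminate): ~P2
Remaining disjuncts: P1, P3, P4
Count = 4 - 1 = 3

3


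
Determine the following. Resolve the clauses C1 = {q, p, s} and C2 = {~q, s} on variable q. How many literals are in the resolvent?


Remove q from C1 and ~q from C2.
C1 remainder: {p, s}
C2 remainder: {s}
Union (resolvent): {p, s}
Resolvent has 2 literal(s).

2


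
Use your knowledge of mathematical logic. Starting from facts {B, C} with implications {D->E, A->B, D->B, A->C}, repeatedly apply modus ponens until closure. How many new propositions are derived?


Initial facts: {B, C}
Apply modus ponens to closure:
  (no implication fires)
Final known: {B, C}
New propositions: {(none)}
Count = 0

0


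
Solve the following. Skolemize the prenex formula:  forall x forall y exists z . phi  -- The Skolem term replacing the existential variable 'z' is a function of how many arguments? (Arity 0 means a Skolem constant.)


Quantifier prefix: forall x forall y exists z
'z' is existentially quantified at position 3.
Universal variables preceding it: x, y
Skolem function arity = 2

2


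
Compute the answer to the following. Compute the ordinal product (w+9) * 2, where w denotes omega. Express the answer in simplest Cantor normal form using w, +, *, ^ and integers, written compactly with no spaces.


Compute (w+9) * 2.
Ordinal * is associative and left-distributive over +, but NOT commutative; for finite n>1, n*w = w but w*n stays w*n.
(w+9) * 2 = (w+9) repeated 2 times. Each intermediate +9 is absorbed by the following w; only the last survives: w*2+9.
Result = w*2+9

w*2+9


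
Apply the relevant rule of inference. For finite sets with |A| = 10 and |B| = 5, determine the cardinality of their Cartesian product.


The Cartesian product A x B contains all ordered pairs (a, b).
|A x B| = |A| * |B| = 10 * 5 = 50

50


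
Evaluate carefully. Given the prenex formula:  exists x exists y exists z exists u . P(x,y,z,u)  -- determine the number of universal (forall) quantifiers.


Quantifier prefix: exists x exists y exists z exists u
Mark each quantifier type:
  E E E E
Universal count = 0, Existential count = 4
Asked for universal (forall) quantifiers: 0

0


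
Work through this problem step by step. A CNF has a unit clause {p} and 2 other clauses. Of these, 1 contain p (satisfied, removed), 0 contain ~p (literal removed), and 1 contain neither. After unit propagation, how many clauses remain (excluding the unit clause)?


Satisfied (removed): 1
Shortened (remain): 0
Unchanged (remain): 1
Remaining = 0 + 1 = 1

1


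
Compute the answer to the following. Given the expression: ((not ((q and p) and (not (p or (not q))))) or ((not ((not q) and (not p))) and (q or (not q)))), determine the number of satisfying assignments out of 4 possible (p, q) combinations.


Check all 4 assignments:
p=0, q=0: 1
p=0, q=1: 1
p=1, q=0: 1
p=1, q=1: 1
Count of True = 4

4


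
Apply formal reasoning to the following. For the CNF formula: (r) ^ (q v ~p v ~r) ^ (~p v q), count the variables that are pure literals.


Check each variable for pure literal status:
p: pure negative
q: pure positive
r: mixed (not pure)
Pure literal count = 2

2


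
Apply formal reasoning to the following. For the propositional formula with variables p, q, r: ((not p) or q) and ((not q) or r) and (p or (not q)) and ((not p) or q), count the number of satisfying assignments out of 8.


Evaluate all 8 assignments for p, q, r:
p=0, q=0, r=0: 1
p=0, q=0, r=1: 1
p=0, q=1, r=0: 0
p=0, q=1, r=1: 0
p=1, q=0, r=0: 0
p=1, q=0, r=1: 0
p=1, q=1, r=0: 0
p=1, q=1, r=1: 1
Satisfying count = 3

3


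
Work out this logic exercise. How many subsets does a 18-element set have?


The power set of a set with n elements has 2^n elements.
|P(S)| = 2^18 = 262144

262144


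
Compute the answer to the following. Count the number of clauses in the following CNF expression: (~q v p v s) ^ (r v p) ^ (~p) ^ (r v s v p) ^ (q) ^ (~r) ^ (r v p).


A CNF formula is a conjunction of clauses.
Clauses are separated by ^.
Counting the conjuncts: 7 clauses.

7


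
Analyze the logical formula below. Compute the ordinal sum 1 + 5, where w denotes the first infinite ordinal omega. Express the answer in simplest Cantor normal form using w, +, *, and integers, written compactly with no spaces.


Compute 1 + 5.
Ordinal + is associative but NOT commutative; for finite n>0, n + w = w but w + n stays w+n.
Both operands finite; ordinal + agrees with natural +: 1 + 5 = 6.
Result = 6

6


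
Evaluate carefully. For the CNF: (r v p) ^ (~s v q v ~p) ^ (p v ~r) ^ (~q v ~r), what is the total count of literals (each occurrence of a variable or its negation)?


Counting literals in each clause:
Clause 1: 2 literal(s)
Clause 2: 3 literal(s)
Clause 3: 2 literal(s)
Clause 4: 2 literal(s)
Total = 9

9


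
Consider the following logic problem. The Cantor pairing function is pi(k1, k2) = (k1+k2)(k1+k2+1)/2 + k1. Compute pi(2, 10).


k1 + k2 = 12
(k1+k2)(k1+k2+1)/2 = 12 * 13 / 2 = 78
pi = 78 + 2 = 80

80


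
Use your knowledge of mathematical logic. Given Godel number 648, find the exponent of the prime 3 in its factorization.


Factorize 648 by dividing by 3 repeatedly.
Division steps: 3 divides 648 exactly 4 time(s).
Exponent of 3 = 4

4


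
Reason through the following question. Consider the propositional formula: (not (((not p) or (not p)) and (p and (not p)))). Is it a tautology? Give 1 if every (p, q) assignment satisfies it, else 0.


Check all 4 assignments:
p=0, q=0: 1
p=0, q=1: 1
p=1, q=0: 1
p=1, q=1: 1
Satisfying count = 4/4.
Tautology iff count = 4: yes.

1


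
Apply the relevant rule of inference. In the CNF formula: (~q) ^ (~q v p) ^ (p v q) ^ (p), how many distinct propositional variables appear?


Identify each variable that appears in the formula.
Variables found: p, q
Count = 2

2


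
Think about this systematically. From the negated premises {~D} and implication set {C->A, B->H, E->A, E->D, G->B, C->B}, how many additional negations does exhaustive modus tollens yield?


Initial negated facts: {~D}
Apply modus tollens to closure:
  ~D and E->D  =>  ~E
Final negated: {~D, ~E}
New negations: {~E}
Count = 1

1


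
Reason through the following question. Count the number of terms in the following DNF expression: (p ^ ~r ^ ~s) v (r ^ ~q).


A DNF formula is a disjunction of terms (conjunctions).
Terms are separated by v.
Counting the disjuncts: 2 terms.

2


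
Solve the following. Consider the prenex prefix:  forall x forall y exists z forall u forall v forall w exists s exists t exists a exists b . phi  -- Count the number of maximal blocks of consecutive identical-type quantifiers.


Quantifier-type sequence: A A E A A A E E E E  (A=forall, E=exists)
Group into maximal same-type runs:
  Ax2 | Ex1 | Ax3 | Ex4
Number of blocks = 4

4


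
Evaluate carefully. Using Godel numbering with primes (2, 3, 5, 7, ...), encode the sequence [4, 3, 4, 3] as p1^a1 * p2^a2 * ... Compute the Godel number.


Encode each element as an exponent of the corresponding prime:
  2^4 = 16
  3^3 = 27
  5^4 = 625
  7^3 = 343
Product = 16 * 27 * 625 * 343 = 92610000

92610000


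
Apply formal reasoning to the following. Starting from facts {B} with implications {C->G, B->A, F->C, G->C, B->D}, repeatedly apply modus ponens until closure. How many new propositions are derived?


Initial facts: {B}
Apply modus ponens to closure:
  B and B->A  =>  A
  B and B->D  =>  D
Final known: {A, B, D}
New propositions: {A, D}
Count = 2

2


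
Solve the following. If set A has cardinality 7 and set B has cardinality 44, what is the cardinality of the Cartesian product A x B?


The Cartesian product A x B contains all ordered pairs (a, b).
|A x B| = |A| * |B| = 7 * 44 = 308

308


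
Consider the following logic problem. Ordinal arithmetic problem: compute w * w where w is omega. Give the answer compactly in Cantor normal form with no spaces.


Compute w * w.
Ordinal * is associative and left-distributive over +, but NOT commutative; for finite n>1, n*w = w but w*n stays w*n.
w * w = w^2 by definition.
Result = w^2

w^2


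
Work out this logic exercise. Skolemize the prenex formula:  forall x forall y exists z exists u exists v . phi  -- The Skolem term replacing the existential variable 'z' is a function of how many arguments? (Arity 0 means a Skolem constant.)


Quantifier prefix: forall x forall y exists z exists u exists v
'z' is existentially quantified at position 3.
Universal variables preceding it: x, y
Skolem function arity = 2

2


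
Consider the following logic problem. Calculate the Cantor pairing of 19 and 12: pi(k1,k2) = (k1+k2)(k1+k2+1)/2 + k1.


k1 + k2 = 31
(k1+k2)(k1+k2+1)/2 = 31 * 32 / 2 = 496
pi = 496 + 19 = 515

515


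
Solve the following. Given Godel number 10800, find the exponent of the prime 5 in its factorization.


Factorize 10800 by dividing by 5 repeatedly.
Division steps: 5 divides 10800 exactly 2 time(s).
Exponent of 5 = 2

2


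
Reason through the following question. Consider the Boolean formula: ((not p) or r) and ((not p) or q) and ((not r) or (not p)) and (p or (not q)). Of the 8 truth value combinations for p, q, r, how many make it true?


Evaluate all 8 assignments for p, q, r:
p=0, q=0, r=0: 1
p=0, q=0, r=1: 1
p=0, q=1, r=0: 0
p=0, q=1, r=1: 0
p=1, q=0, r=0: 0
p=1, q=0, r=1: 0
p=1, q=1, r=0: 0
p=1, q=1, r=1: 0
Satisfying count = 2

2


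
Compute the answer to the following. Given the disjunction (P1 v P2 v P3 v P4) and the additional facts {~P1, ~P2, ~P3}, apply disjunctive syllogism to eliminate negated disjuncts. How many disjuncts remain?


Original disjuncts (4): P1, P2, P3, P4
Negated (eliminate): ~P1, ~P2, ~P3
Remaining disjuncts: P4
Count = 4 - 3 = 1

1
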